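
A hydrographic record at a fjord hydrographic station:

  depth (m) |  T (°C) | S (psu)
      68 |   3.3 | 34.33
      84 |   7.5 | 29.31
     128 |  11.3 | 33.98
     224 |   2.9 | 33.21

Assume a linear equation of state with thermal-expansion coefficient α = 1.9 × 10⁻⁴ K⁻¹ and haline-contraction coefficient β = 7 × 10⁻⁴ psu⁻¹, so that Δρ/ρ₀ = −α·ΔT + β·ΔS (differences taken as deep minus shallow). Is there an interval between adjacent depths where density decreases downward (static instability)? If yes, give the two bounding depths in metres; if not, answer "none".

Evaluate Δρ/ρ₀ = −αΔT + βΔS across each adjacent pair:
  68–84 m: −αΔT+βΔS = −(1.9 × 10⁻⁴)(+4.2)+(7 × 10⁻⁴)(-5.02) = -4.3 × 10⁻³ → UNSTABLE
  84–128 m: −αΔT+βΔS = −(1.9 × 10⁻⁴)(+3.8)+(7 × 10⁻⁴)(+4.67) = 2.5 × 10⁻³ → stable
  128–224 m: −αΔT+βΔS = −(1.9 × 10⁻⁴)(-8.4)+(7 × 10⁻⁴)(-0.77) = 1.1 × 10⁻³ → stable
The 68–84 m interval has Δρ < 0: lighter water underlies denser water.

68–84 m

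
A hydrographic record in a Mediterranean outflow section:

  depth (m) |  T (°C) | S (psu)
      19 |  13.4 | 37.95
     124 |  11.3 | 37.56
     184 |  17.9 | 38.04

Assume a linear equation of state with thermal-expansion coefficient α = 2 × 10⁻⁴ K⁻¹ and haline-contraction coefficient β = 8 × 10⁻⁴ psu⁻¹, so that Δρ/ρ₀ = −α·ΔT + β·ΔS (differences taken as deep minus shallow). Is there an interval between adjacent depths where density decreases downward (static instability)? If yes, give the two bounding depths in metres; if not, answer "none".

124–184 m

Evaluate Δρ/ρ₀ = −αΔT + βΔS across each adjacent pair:
  19–124 m: −αΔT+βΔS = −(2 × 10⁻⁴)(-2.1)+(8 × 10⁻⁴)(-0.39) = 1.1 × 10⁻⁴ → stable
  124–184 m: −αΔT+βΔS = −(2 × 10⁻⁴)(+6.6)+(8 × 10⁻⁴)(+0.48) = -9.4 × 10⁻⁴ → UNSTABLE
The 124–184 m interval has Δρ < 0: lighter water underlies denser water.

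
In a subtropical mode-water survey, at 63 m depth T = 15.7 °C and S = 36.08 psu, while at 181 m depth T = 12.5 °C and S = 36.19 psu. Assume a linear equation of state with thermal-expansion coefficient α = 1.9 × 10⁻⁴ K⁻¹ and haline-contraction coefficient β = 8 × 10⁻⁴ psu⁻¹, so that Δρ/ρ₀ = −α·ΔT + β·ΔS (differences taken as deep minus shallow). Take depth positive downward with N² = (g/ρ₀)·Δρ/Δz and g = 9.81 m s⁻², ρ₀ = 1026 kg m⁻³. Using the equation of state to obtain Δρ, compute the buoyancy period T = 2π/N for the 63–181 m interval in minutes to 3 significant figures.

ΔT = -3.2 K, ΔS = +0.11 psu (deep − shallow).
Δρ/ρ₀ = −αΔT + βΔS = 6.08 × 10⁻⁴ + 8.80 × 10⁻⁵ = 6.96 × 10⁻⁴, so Δρ ≈ 0.7141 kg m⁻³.
N² = (g/ρ₀)·Δρ/Δz = g·(Δρ/ρ₀)/Δz = 9.81 × 6.96 × 10⁻⁴ / 118 = 5.7862 × 10⁻⁵ s⁻².
N = √(5.7862 × 10⁻⁵) = 7.6067 × 10⁻³ rad s⁻¹ → T = 2π/N = 826.01 s = 13.767 min ≈ 13.8 min.

13.8 min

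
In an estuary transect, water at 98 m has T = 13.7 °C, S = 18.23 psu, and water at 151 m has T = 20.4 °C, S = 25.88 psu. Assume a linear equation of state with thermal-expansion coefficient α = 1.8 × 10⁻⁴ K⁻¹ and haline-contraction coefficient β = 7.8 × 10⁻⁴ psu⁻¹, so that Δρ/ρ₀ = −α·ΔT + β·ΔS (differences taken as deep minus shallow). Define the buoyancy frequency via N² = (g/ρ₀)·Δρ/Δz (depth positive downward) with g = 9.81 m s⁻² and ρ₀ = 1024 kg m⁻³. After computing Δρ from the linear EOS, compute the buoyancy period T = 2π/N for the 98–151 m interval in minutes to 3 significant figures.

ΔT = +6.7 K, ΔS = +7.65 psu (deep − shallow).
Δρ/ρ₀ = −αΔT + βΔS = -1.206 × 10⁻³ + 5.967 × 10⁻³ = 4.761 × 10⁻³, so Δρ ≈ 4.875 kg m⁻³.
N² = (g/ρ₀)·Δρ/Δz = g·(Δρ/ρ₀)/Δz = 9.81 × 4.761 × 10⁻³ / 53 = 8.8123 × 10⁻⁴ s⁻².
N = √(8.8123 × 10⁻⁴) = 0.029686 rad s⁻¹ → T = 2π/N = 211.65 s = 3.5275 min ≈ 3.53 min.

3.53 min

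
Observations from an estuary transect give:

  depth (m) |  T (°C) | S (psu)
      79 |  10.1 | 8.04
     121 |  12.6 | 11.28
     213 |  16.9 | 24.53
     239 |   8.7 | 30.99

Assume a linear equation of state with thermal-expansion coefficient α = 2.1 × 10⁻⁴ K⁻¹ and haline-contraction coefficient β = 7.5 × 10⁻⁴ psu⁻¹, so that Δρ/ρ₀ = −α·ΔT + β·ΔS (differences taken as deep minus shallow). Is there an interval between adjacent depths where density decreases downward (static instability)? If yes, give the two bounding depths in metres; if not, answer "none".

none

Evaluate Δρ/ρ₀ = −αΔT + βΔS across each adjacent pair:
  79–121 m: −αΔT+βΔS = −(2.1 × 10⁻⁴)(+2.5)+(7.5 × 10⁻⁴)(+3.24) = 1.9 × 10⁻³ → stable
  121–213 m: −αΔT+βΔS = −(2.1 × 10⁻⁴)(+4.3)+(7.5 × 10⁻⁴)(+13.25) = 9.0 × 10⁻³ → stable
  213–239 m: −αΔT+βΔS = −(2.1 × 10⁻⁴)(-8.2)+(7.5 × 10⁻⁴)(+6.46) = 6.6 × 10⁻³ → stable
Every interval has Δρ > 0: the column is stably stratified throughout.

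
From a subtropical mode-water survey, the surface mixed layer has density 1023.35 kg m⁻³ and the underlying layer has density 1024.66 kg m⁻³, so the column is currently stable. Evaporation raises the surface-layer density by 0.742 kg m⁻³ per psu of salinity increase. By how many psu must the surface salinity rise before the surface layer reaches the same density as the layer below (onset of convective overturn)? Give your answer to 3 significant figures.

Density deficit of the surface layer: 1024.66 − 1023.35 = 1.31 kg m⁻³.
Required change = 1.31 / 0.742 = 1.77 psu.

1.77 psu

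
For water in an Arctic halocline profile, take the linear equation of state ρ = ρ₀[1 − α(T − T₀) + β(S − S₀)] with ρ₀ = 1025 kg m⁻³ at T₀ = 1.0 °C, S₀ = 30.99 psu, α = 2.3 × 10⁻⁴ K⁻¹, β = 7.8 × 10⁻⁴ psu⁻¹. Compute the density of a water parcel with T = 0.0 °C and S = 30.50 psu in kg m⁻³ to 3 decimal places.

1024.844 kg m⁻³

T − T₀ = -1.0 K, S − S₀ = -0.49 psu.
Bracket = 1 − α·(-1.0) + β·(-0.49) = 1 + (-1.522 × 10⁻⁴) = 0.9998478.
ρ = 1025 × 0.9998478 = 1024.844 kg m⁻³.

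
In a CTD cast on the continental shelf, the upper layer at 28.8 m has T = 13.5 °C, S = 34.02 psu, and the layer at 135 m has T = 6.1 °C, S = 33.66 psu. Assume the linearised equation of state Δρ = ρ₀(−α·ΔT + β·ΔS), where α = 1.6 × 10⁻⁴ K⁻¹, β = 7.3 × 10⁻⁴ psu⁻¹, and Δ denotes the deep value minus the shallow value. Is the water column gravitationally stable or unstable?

stable

ΔT = 6.1 − 13.5 = -7.4 K and ΔS = 33.66 − 34.02 = -0.36 psu (deep − shallow).
−αΔT = 1.184 × 10⁻³; βΔS = -2.628 × 10⁻⁴; sum Δρ/ρ₀ = 9.212 × 10⁻⁴.
Δρ/ρ₀ > 0, so Δρ > 0: deeper water is denser → statically stable.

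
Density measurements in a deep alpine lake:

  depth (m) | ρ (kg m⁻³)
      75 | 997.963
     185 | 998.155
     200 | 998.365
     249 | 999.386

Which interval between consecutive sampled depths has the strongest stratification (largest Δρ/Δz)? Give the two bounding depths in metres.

Compute the density gradient over each adjacent pair:
  75–185 m: Δρ/Δz = 0.192/110 = 1.7 × 10⁻³ kg m⁻⁴
  185–200 m: Δρ/Δz = 0.210/15 = 0.014 kg m⁻⁴
  200–249 m: Δρ/Δz = 1.021/49 = 0.021 kg m⁻⁴
The largest gradient is in the 200–249 m interval — the pycnocline.

200–249 m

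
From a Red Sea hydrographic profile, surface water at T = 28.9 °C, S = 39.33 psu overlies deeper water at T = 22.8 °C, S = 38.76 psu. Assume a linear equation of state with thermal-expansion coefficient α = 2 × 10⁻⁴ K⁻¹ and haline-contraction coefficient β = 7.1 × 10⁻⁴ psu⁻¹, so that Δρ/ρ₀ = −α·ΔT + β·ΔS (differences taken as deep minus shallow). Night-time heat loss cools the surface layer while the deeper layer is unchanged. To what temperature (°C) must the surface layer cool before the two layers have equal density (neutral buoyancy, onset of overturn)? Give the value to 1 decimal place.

24.8 °C

Neutral buoyancy requires Δρ = 0, i.e. −α(T_deep − T_surf′) + β(S_deep − S_surf) = 0.
T_surf′ = T_deep − (β/α)·ΔS = 22.8 − (7.1 × 10⁻⁴/2 × 10⁻⁴)·(-0.57) = 24.823 °C.
Cooling required: 28.9 − (24.823) = 4.077 °C.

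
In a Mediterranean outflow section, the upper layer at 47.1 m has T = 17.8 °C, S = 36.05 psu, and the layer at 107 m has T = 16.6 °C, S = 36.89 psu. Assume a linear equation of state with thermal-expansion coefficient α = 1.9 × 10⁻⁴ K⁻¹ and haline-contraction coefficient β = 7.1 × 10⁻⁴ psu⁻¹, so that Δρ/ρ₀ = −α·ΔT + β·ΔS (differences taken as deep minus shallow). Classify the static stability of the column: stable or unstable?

stable

ΔT = 16.6 − 17.8 = -1.2 K and ΔS = 36.89 − 36.05 = +0.84 psu (deep − shallow).
−αΔT = 2.28 × 10⁻⁴; βΔS = 5.964 × 10⁻⁴; sum Δρ/ρ₀ = 8.244 × 10⁻⁴.
Δρ/ρ₀ > 0, so Δρ > 0: deeper water is denser → statically stable.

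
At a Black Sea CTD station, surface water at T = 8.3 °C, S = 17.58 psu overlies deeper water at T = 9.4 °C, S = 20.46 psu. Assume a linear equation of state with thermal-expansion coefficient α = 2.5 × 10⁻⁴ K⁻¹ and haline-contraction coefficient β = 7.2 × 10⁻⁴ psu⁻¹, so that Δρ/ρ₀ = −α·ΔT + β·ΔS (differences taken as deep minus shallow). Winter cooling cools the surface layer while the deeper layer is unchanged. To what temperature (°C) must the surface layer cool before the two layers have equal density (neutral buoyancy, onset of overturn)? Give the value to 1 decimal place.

1.1 °C

Neutral buoyancy requires Δρ = 0, i.e. −α(T_deep − T_surf′) + β(S_deep − S_surf) = 0.
T_surf′ = T_deep − (β/α)·ΔS = 9.4 − (7.2 × 10⁻⁴/2.5 × 10⁻⁴)·(+2.88) = 1.106 °C.
Cooling required: 8.3 − (1.106) = 7.194 °C.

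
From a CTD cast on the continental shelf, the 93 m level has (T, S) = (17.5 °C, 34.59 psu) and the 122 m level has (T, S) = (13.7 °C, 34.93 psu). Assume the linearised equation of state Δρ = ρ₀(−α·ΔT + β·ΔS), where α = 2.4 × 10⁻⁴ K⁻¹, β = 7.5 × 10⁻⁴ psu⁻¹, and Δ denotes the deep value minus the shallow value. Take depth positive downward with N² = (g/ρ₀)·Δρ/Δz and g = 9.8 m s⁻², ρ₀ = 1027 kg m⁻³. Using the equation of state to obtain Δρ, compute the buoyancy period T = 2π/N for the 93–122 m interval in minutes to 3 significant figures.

ΔT = -3.8 K, ΔS = +0.34 psu (deep − shallow).
Δρ/ρ₀ = −αΔT + βΔS = 9.12 × 10⁻⁴ + 2.55 × 10⁻⁴ = 1.167 × 10⁻³, so Δρ ≈ 1.199 kg m⁻³.
N² = (g/ρ₀)·Δρ/Δz = g·(Δρ/ρ₀)/Δz = 9.8 × 1.167 × 10⁻³ / 29 = 3.9437 × 10⁻⁴ s⁻².
N = √(3.9437 × 10⁻⁴) = 0.019859 rad s⁻¹ → T = 2π/N = 316.39 s = 5.2732 min ≈ 5.27 min.

5.27 min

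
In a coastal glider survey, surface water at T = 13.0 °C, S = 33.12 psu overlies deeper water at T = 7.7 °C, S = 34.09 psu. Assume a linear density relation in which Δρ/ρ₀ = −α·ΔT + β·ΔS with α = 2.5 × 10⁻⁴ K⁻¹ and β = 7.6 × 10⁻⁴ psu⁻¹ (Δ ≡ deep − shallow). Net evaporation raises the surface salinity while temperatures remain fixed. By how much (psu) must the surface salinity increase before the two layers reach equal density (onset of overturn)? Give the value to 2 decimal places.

2.71 psu

Neutral buoyancy requires −α(T_deep − T_surf) + β(S_deep − S_surf′) = 0.
S_surf′ = S_deep − (α/β)·ΔT = 34.09 − (2.5 × 10⁻⁴/7.6 × 10⁻⁴)·(-5.3) = 35.8334 psu.
Increase required: 35.8334 − 33.12 = 2.7134 psu.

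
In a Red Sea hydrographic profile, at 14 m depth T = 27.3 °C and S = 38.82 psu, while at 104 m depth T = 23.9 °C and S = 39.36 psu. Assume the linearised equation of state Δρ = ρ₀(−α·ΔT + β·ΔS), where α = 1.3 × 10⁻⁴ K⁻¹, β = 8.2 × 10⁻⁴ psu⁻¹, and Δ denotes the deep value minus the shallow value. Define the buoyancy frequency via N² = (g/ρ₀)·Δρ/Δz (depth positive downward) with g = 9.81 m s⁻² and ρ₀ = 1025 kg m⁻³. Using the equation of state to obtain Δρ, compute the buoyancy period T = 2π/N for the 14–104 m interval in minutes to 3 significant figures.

10.7 min

ΔT = -3.4 K, ΔS = +0.54 psu (deep − shallow).
Δρ/ρ₀ = −αΔT + βΔS = 4.42 × 10⁻⁴ + 4.428 × 10⁻⁴ = 8.848 × 10⁻⁴, so Δρ ≈ 0.9069 kg m⁻³.
N² = (g/ρ₀)·Δρ/Δz = g·(Δρ/ρ₀)/Δz = 9.81 × 8.848 × 10⁻⁴ / 90 = 9.6443 × 10⁻⁵ s⁻².
N = √(9.6443 × 10⁻⁵) = 9.8205 × 10⁻³ rad s⁻¹ → T = 2π/N = 639.80 s = 10.663 min ≈ 10.7 min.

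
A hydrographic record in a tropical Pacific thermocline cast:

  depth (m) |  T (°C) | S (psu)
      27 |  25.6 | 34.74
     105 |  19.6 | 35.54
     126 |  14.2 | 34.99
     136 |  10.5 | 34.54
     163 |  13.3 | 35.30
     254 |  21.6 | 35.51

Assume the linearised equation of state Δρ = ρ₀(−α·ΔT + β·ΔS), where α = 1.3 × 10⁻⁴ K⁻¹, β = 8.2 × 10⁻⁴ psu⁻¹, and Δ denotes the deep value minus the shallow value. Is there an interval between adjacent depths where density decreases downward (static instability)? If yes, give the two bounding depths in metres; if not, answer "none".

163–254 m

Evaluate Δρ/ρ₀ = −αΔT + βΔS across each adjacent pair:
  27–105 m: −αΔT+βΔS = −(1.3 × 10⁻⁴)(-6.0)+(8.2 × 10⁻⁴)(+0.80) = 1.4 × 10⁻³ → stable
  105–126 m: −αΔT+βΔS = −(1.3 × 10⁻⁴)(-5.4)+(8.2 × 10⁻⁴)(-0.55) = 2.5 × 10⁻⁴ → stable
  126–136 m: −αΔT+βΔS = −(1.3 × 10⁻⁴)(-3.7)+(8.2 × 10⁻⁴)(-0.45) = 1.1 × 10⁻⁴ → stable
  136–163 m: −αΔT+βΔS = −(1.3 × 10⁻⁴)(+2.8)+(8.2 × 10⁻⁴)(+0.76) = 2.6 × 10⁻⁴ → stable
  163–254 m: −αΔT+βΔS = −(1.3 × 10⁻⁴)(+8.3)+(8.2 × 10⁻⁴)(+0.21) = -9.1 × 10⁻⁴ → UNSTABLE
The 163–254 m interval has Δρ < 0: lighter water underlies denser water.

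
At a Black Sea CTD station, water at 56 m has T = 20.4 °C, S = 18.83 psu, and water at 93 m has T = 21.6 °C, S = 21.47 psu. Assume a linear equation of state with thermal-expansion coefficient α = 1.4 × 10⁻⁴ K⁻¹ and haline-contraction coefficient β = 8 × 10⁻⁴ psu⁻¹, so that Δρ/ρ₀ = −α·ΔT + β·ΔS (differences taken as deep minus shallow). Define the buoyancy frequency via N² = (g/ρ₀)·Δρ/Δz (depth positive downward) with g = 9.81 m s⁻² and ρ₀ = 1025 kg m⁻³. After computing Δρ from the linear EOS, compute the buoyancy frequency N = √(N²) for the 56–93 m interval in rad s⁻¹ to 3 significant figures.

0.0227 rad s⁻¹

ΔT = +1.2 K, ΔS = +2.64 psu (deep − shallow).
Δρ/ρ₀ = −αΔT + βΔS = -1.68 × 10⁻⁴ + 2.112 × 10⁻³ = 1.944 × 10⁻³, so Δρ ≈ 1.993 kg m⁻³.
N² = (g/ρ₀)·Δρ/Δz = g·(Δρ/ρ₀)/Δz = 9.81 × 1.944 × 10⁻³ / 37 = 5.1542 × 10⁻⁴ s⁻².
N = √(5.1542 × 10⁻⁴) = 0.022703 rad s⁻¹ ≈ 0.0227 rad s⁻¹.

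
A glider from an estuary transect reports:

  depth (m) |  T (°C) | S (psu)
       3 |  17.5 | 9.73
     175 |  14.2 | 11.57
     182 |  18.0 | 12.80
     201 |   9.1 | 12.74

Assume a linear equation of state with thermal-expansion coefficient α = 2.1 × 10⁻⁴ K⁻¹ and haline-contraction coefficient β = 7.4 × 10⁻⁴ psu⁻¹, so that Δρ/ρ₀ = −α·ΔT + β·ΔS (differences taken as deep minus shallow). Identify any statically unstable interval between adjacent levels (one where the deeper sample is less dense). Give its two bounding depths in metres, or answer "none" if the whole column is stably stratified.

none

Evaluate Δρ/ρ₀ = −αΔT + βΔS across each adjacent pair:
  3–175 m: −αΔT+βΔS = −(2.1 × 10⁻⁴)(-3.3)+(7.4 × 10⁻⁴)(+1.84) = 2.1 × 10⁻³ → stable
  175–182 m: −αΔT+βΔS = −(2.1 × 10⁻⁴)(+3.8)+(7.4 × 10⁻⁴)(+1.23) = 1.1 × 10⁻⁴ → stable
  182–201 m: −αΔT+βΔS = −(2.1 × 10⁻⁴)(-8.9)+(7.4 × 10⁻⁴)(-0.06) = 1.8 × 10⁻³ → stable
Every interval has Δρ > 0: the column is stably stratified throughout.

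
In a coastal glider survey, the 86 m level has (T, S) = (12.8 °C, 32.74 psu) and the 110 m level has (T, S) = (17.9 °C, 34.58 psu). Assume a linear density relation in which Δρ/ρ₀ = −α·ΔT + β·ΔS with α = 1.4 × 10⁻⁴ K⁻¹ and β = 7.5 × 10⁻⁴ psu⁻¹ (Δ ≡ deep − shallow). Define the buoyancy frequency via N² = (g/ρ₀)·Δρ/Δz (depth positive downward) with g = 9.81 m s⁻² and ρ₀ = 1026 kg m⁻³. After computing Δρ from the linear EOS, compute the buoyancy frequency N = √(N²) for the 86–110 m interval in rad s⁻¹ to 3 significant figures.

0.0165 rad s⁻¹

ΔT = +5.1 K, ΔS = +1.84 psu (deep − shallow).
Δρ/ρ₀ = −αΔT + βΔS = -7.14 × 10⁻⁴ + 1.38 × 10⁻³ = 6.66 × 10⁻⁴, so Δρ ≈ 0.6833 kg m⁻³.
N² = (g/ρ₀)·Δρ/Δz = g·(Δρ/ρ₀)/Δz = 9.81 × 6.66 × 10⁻⁴ / 24 = 2.7223 × 10⁻⁴ s⁻².
N = √(2.7223 × 10⁻⁴) = 0.016499 rad s⁻¹ ≈ 0.0165 rad s⁻¹.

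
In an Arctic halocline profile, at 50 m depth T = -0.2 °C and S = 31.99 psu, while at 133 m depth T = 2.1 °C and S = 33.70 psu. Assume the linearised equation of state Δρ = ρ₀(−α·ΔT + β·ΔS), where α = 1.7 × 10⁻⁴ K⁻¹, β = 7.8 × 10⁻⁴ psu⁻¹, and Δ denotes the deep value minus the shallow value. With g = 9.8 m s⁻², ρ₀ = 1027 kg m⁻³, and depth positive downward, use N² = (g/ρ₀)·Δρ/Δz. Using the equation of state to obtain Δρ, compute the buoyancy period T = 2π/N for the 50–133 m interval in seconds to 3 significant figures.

ΔT = +2.3 K, ΔS = +1.71 psu (deep − shallow).
Δρ/ρ₀ = −αΔT + βΔS = -3.91 × 10⁻⁴ + 1.3338 × 10⁻³ = 9.428 × 10⁻⁴, so Δρ ≈ 0.9683 kg m⁻³.
N² = (g/ρ₀)·Δρ/Δz = g·(Δρ/ρ₀)/Δz = 9.8 × 9.428 × 10⁻⁴ / 83 = 1.1132 × 10⁻⁴ s⁻².
N = √(1.1132 × 10⁻⁴) = 0.010551 rad s⁻¹ → T = 2π/N = 595.51 s ≈ 596 s.

596 s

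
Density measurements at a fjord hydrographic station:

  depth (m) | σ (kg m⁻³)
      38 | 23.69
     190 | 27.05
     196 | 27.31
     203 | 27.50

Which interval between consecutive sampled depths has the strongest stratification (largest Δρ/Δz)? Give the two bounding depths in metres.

Compute the density gradient over each adjacent pair:
  38–190 m: Δρ/Δz = 3.36/152 = 0.022 kg m⁻⁴
  190–196 m: Δρ/Δz = 0.26/6 = 0.043 kg m⁻⁴
  196–203 m: Δρ/Δz = 0.19/7 = 0.027 kg m⁻⁴
The largest gradient is in the 190–196 m interval — the pycnocline.

190–196 m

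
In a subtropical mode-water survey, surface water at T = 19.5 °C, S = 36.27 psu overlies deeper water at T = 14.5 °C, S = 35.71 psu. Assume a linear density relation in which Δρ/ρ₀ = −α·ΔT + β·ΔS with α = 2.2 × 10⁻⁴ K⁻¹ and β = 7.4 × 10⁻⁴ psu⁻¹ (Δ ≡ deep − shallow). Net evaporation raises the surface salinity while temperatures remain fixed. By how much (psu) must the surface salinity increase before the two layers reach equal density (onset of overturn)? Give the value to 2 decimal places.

0.93 psu

Neutral buoyancy requires −α(T_deep − T_surf) + β(S_deep − S_surf′) = 0.
S_surf′ = S_deep − (α/β)·ΔT = 35.71 − (2.2 × 10⁻⁴/7.4 × 10⁻⁴)·(-5.0) = 37.1965 psu.
Increase required: 37.1965 − 36.27 = 0.9265 psu.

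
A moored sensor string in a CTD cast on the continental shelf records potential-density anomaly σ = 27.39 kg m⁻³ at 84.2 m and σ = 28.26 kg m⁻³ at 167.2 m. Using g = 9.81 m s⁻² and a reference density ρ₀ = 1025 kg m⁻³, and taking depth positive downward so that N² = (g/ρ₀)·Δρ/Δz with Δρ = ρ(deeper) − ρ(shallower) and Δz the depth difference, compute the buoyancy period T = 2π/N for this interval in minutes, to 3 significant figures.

Δρ = 1028.26 − 1027.39 = 0.87 kg m⁻³ over Δz = 167.2 − 84.2 = 83 m.
N² = (9.81/1025) × (0.87/83) = 1.0032 × 10⁻⁴ s⁻².
N = √(1.0032 × 10⁻⁴) = 0.010016 rad s⁻¹, so T = 2π/N = 627.31 s = 10.455 min ≈ 10.5 min.

10.5 min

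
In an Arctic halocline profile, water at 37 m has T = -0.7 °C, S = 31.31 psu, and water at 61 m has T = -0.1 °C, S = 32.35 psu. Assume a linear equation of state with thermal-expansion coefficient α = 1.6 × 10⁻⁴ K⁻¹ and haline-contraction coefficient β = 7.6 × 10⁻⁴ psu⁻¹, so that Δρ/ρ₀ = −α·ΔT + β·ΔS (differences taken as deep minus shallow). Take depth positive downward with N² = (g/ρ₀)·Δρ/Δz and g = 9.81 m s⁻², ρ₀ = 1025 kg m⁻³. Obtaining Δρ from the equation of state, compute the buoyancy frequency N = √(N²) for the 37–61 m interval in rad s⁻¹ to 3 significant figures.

ΔT = +0.6 K, ΔS = +1.04 psu (deep − shallow).
Δρ/ρ₀ = −αΔT + βΔS = -9.60 × 10⁻⁵ + 7.904 × 10⁻⁴ = 6.944 × 10⁻⁴, so Δρ ≈ 0.7118 kg m⁻³.
N² = (g/ρ₀)·Δρ/Δz = g·(Δρ/ρ₀)/Δz = 9.81 × 6.944 × 10⁻⁴ / 24 = 2.8384 × 10⁻⁴ s⁻².
N = √(2.8384 × 10⁻⁴) = 0.016848 rad s⁻¹ ≈ 0.0168 rad s⁻¹.

0.0168 rad s⁻¹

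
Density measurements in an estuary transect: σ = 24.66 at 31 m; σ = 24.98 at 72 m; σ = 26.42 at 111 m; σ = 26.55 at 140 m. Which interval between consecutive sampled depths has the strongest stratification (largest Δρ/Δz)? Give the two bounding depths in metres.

Compute the density gradient over each adjacent pair:
  31–72 m: Δρ/Δz = 0.32/41 = 7.8 × 10⁻³ kg m⁻⁴
  72–111 m: Δρ/Δz = 1.44/39 = 0.037 kg m⁻⁴
  111–140 m: Δρ/Δz = 0.13/29 = 4.5 × 10⁻³ kg m⁻⁴
The largest gradient is in the 72–111 m interval — the pycnocline.

72–111 m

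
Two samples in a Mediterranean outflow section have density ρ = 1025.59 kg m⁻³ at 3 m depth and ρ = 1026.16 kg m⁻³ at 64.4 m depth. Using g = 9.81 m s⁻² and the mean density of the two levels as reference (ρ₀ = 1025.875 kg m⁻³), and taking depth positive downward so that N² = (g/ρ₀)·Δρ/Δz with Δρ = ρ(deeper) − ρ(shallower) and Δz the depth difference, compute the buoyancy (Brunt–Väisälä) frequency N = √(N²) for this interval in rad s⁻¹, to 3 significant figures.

Δρ = 1026.16 − 1025.59 = 0.57 kg m⁻³ over Δz = 64.4 − 3 = 61.4 m.
N² = (9.81/1025.875) × (0.57/61.4) = 8.8773 × 10⁻⁵ s⁻².
N = √(8.8773 × 10⁻⁵) = 9.4219 × 10⁻³ rad s⁻¹ ≈ 9.42 × 10⁻³ rad s⁻¹.

9.42 × 10⁻³ rad s⁻¹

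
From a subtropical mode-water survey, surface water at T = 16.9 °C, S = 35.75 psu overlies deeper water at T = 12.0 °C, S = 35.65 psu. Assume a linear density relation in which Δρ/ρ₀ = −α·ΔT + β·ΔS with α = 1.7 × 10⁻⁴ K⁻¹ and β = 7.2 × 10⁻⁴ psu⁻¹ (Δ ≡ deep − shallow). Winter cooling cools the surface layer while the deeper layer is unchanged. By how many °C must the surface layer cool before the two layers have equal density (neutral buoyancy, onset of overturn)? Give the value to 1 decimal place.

Neutral buoyancy requires Δρ = 0, i.e. −α(T_deep − T_surf′) + β(S_deep − S_surf) = 0.
T_surf′ = T_deep − (β/α)·ΔS = 12.0 − (7.2 × 10⁻⁴/1.7 × 10⁻⁴)·(-0.10) = 12.424 °C.
Cooling required: 16.9 − (12.424) = 4.476 °C.

4.5 °C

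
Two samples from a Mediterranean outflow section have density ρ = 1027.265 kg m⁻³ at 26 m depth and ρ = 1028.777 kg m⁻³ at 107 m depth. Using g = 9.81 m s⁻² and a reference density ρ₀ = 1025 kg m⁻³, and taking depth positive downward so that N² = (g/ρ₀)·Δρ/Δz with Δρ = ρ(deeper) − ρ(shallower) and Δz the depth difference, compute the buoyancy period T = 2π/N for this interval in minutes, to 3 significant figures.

Δρ = 1028.777 − 1027.265 = 1.512 kg m⁻³ over Δz = 107 − 26 = 81 m.
N² = (9.81/1025) × (1.512/81) = 1.7865 × 10⁻⁴ s⁻².
N = √(1.7865 × 10⁻⁴) = 0.013366 rad s⁻¹, so T = 2π/N = 470.09 s = 7.8348 min ≈ 7.83 min.

7.83 min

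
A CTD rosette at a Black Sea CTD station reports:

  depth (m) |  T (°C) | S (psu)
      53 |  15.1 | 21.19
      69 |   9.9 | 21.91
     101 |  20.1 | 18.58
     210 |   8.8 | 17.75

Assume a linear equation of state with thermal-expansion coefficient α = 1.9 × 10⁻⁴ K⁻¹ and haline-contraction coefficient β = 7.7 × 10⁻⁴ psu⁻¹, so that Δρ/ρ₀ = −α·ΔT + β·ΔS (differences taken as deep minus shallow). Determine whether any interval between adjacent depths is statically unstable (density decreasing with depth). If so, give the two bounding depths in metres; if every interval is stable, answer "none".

69–101 m

Evaluate Δρ/ρ₀ = −αΔT + βΔS across each adjacent pair:
  53–69 m: −αΔT+βΔS = −(1.9 × 10⁻⁴)(-5.2)+(7.7 × 10⁻⁴)(+0.72) = 1.5 × 10⁻³ → stable
  69–101 m: −αΔT+βΔS = −(1.9 × 10⁻⁴)(+10.2)+(7.7 × 10⁻⁴)(-3.33) = -4.5 × 10⁻³ → UNSTABLE
  101–210 m: −αΔT+βΔS = −(1.9 × 10⁻⁴)(-11.3)+(7.7 × 10⁻⁴)(-0.83) = 1.5 × 10⁻³ → stable
The 69–101 m interval has Δρ < 0: lighter water underlies denser water.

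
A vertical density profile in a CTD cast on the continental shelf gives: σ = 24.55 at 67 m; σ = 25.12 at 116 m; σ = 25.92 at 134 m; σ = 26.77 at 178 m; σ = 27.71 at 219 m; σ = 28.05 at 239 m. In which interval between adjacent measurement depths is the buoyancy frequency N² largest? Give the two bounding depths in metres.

Compute the density gradient over each adjacent pair:
  67–116 m: Δρ/Δz = 0.57/49 = 0.012 kg m⁻⁴
  116–134 m: Δρ/Δz = 0.80/18 = 0.044 kg m⁻⁴
  134–178 m: Δρ/Δz = 0.85/44 = 0.019 kg m⁻⁴
  178–219 m: Δρ/Δz = 0.94/41 = 0.023 kg m⁻⁴
  219–239 m: Δρ/Δz = 0.34/20 = 0.017 kg m⁻⁴
The largest gradient is in the 116–134 m interval — the pycnocline.

116–134 m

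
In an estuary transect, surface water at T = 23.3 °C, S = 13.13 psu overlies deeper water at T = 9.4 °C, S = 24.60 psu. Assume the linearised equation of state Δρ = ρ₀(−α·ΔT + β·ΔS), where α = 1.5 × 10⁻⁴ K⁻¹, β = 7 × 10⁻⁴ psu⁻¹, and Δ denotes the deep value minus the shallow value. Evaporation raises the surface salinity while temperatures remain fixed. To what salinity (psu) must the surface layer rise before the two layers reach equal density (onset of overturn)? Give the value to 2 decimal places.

Neutral buoyancy requires −α(T_deep − T_surf) + β(S_deep − S_surf′) = 0.
S_surf′ = S_deep − (α/β)·ΔT = 24.60 − (1.5 × 10⁻⁴/7 × 10⁻⁴)·(-13.9) = 27.5786 psu.
Increase required: 27.5786 − 13.13 = 14.4486 psu.

27.58 psu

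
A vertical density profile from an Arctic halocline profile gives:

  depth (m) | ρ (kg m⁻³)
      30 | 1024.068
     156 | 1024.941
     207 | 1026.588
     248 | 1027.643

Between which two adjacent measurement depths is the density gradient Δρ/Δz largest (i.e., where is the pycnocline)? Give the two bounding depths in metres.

156–207 m

Compute the density gradient over each adjacent pair:
  30–156 m: Δρ/Δz = 0.873/126 = 6.9 × 10⁻³ kg m⁻⁴
  156–207 m: Δρ/Δz = 1.647/51 = 0.032 kg m⁻⁴
  207–248 m: Δρ/Δz = 1.055/41 = 0.026 kg m⁻⁴
The largest gradient is in the 156–207 m interval — the pycnocline.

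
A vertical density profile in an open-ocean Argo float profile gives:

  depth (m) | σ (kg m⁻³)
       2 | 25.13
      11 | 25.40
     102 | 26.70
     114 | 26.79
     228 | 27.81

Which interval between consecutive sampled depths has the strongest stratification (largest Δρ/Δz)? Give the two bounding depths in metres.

Compute the density gradient over each adjacent pair:
  2–11 m: Δρ/Δz = 0.27/9 = 0.030 kg m⁻⁴
  11–102 m: Δρ/Δz = 1.30/91 = 0.014 kg m⁻⁴
  102–114 m: Δρ/Δz = 0.09/12 = 7.5 × 10⁻³ kg m⁻⁴
  114–228 m: Δρ/Δz = 1.02/114 = 8.9 × 10⁻³ kg m⁻⁴
The largest gradient is in the 2–11 m interval — the pycnocline.

2–11 m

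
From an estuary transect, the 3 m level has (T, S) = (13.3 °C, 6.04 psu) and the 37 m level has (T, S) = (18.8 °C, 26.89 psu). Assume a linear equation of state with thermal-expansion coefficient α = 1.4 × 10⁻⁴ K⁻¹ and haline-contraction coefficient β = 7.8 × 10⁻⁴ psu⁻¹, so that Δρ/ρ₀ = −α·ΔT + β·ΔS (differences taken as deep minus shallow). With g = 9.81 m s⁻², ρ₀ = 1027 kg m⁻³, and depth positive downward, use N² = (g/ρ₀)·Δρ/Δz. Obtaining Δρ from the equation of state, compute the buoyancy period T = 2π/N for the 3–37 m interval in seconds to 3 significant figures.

ΔT = +5.5 K, ΔS = +20.85 psu (deep − shallow).
Δρ/ρ₀ = −αΔT + βΔS = -7.70 × 10⁻⁴ + 0.016263 = 0.015493, so Δρ ≈ 15.91 kg m⁻³.
N² = (g/ρ₀)·Δρ/Δz = g·(Δρ/ρ₀)/Δz = 9.81 × 0.015493 / 34 = 4.4702 × 10⁻³ s⁻².
N = √(4.4702 × 10⁻³) = 0.066860 rad s⁻¹ → T = 2π/N = 93.975 s ≈ 94.0 s.

94.0 s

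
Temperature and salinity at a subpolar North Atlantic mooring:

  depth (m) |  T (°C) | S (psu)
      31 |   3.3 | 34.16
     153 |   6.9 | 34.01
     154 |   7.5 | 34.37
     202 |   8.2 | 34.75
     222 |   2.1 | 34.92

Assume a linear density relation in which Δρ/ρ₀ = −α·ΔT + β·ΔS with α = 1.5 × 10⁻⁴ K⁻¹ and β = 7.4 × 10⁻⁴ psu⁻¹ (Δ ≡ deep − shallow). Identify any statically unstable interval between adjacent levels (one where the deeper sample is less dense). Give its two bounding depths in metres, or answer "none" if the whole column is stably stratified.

Evaluate Δρ/ρ₀ = −αΔT + βΔS across each adjacent pair:
  31–153 m: −αΔT+βΔS = −(1.5 × 10⁻⁴)(+3.6)+(7.4 × 10⁻⁴)(-0.15) = -6.5 × 10⁻⁴ → UNSTABLE
  153–154 m: −αΔT+βΔS = −(1.5 × 10⁻⁴)(+0.6)+(7.4 × 10⁻⁴)(+0.36) = 1.8 × 10⁻⁴ → stable
  154–202 m: −αΔT+βΔS = −(1.5 × 10⁻⁴)(+0.7)+(7.4 × 10⁻⁴)(+0.38) = 1.8 × 10⁻⁴ → stable
  202–222 m: −αΔT+βΔS = −(1.5 × 10⁻⁴)(-6.1)+(7.4 × 10⁻⁴)(+0.17) = 1.0 × 10⁻³ → stable
The 31–153 m interval has Δρ < 0: lighter water underlies denser water.

31–153 m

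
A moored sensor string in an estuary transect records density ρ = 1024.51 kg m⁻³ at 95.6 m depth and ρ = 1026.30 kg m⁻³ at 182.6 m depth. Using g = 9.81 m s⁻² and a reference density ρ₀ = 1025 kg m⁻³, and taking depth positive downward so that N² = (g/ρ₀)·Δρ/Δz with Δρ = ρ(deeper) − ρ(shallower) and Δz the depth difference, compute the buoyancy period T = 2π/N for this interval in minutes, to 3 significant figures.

Δρ = 1026.30 − 1024.51 = 1.79 kg m⁻³ over Δz = 182.6 − 95.6 = 87 m.
N² = (9.81/1025) × (1.79/87) = 1.9692 × 10⁻⁴ s⁻².
N = √(1.9692 × 10⁻⁴) = 0.014033 rad s⁻¹, so T = 2π/N = 447.74 s = 7.4623 min ≈ 7.46 min.
N² > 0, so the interval is statically stable.

7.46 min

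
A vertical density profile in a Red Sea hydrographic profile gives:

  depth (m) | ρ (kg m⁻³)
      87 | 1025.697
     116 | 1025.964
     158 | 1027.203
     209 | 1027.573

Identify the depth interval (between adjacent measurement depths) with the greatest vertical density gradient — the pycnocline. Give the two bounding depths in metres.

116–158 m

Compute the density gradient over each adjacent pair:
  87–116 m: Δρ/Δz = 0.267/29 = 9.2 × 10⁻³ kg m⁻⁴
  116–158 m: Δρ/Δz = 1.239/42 = 0.030 kg m⁻⁴
  158–209 m: Δρ/Δz = 0.370/51 = 7.3 × 10⁻³ kg m⁻⁴
The largest gradient is in the 116–158 m interval — the pycnocline.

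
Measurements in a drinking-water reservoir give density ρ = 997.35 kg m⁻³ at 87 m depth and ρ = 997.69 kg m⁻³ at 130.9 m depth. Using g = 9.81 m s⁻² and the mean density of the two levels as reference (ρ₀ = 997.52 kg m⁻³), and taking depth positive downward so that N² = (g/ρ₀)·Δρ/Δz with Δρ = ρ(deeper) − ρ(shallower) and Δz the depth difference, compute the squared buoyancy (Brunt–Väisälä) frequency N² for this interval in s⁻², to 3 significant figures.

Δρ = 997.69 − 997.35 = 0.34 kg m⁻³ over Δz = 130.9 − 87 = 43.9 m.
N² = (9.81/997.52) × (0.34/43.9) = 7.6166 × 10⁻⁵ s⁻² ≈ 7.62 × 10⁻⁵ s⁻².
Since Δρ > 0 the layer is stably stratified.

7.62 × 10⁻⁵ s⁻²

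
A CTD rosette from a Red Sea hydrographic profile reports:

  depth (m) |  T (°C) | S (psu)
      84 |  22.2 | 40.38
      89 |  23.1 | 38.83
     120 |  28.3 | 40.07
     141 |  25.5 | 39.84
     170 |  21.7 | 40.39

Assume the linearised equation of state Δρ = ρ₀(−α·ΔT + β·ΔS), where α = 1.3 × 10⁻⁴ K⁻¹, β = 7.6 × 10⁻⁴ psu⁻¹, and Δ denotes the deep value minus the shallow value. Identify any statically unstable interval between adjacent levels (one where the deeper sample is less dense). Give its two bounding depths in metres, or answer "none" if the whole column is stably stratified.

84–89 m

Evaluate Δρ/ρ₀ = −αΔT + βΔS across each adjacent pair:
  84–89 m: −αΔT+βΔS = −(1.3 × 10⁻⁴)(+0.9)+(7.6 × 10⁻⁴)(-1.55) = -1.3 × 10⁻³ → UNSTABLE
  89–120 m: −αΔT+βΔS = −(1.3 × 10⁻⁴)(+5.2)+(7.6 × 10⁻⁴)(+1.24) = 2.7 × 10⁻⁴ → stable
  120–141 m: −αΔT+βΔS = −(1.3 × 10⁻⁴)(-2.8)+(7.6 × 10⁻⁴)(-0.23) = 1.9 × 10⁻⁴ → stable
  141–170 m: −αΔT+βΔS = −(1.3 × 10⁻⁴)(-3.8)+(7.6 × 10⁻⁴)(+0.55) = 9.1 × 10⁻⁴ → stable
The 84–89 m interval has Δρ < 0: lighter water underlies denser water.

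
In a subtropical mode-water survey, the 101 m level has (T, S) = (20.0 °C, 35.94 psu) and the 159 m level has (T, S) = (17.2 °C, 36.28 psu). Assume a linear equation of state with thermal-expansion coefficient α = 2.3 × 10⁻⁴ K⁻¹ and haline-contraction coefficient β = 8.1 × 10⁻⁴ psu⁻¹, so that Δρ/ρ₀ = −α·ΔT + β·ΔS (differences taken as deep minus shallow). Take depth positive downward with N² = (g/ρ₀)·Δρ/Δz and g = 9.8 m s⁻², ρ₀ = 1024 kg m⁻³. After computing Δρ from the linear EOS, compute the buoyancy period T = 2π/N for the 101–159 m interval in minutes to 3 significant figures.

ΔT = -2.8 K, ΔS = +0.34 psu (deep − shallow).
Δρ/ρ₀ = −αΔT + βΔS = 6.44 × 10⁻⁴ + 2.754 × 10⁻⁴ = 9.194 × 10⁻⁴, so Δρ ≈ 0.9415 kg m⁻³.
N² = (g/ρ₀)·Δρ/Δz = g·(Δρ/ρ₀)/Δz = 9.8 × 9.194 × 10⁻⁴ / 58 = 1.5535 × 10⁻⁴ s⁻².
N = √(1.5535 × 10⁻⁴) = 0.012464 rad s⁻¹ → T = 2π/N = 504.11 s = 8.4018 min ≈ 8.40 min.

8.40 min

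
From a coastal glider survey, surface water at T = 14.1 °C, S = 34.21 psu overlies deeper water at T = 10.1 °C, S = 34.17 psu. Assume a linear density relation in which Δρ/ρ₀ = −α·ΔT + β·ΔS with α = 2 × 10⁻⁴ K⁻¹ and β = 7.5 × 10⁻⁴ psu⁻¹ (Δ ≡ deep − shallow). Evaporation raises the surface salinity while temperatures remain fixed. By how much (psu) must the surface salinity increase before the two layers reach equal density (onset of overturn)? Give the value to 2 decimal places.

1.03 psu

Neutral buoyancy requires −α(T_deep − T_surf) + β(S_deep − S_surf′) = 0.
S_surf′ = S_deep − (α/β)·ΔT = 34.17 − (2 × 10⁻⁴/7.5 × 10⁻⁴)·(-4.0) = 35.2367 psu.
Increase required: 35.2367 − 34.21 = 1.0267 psu.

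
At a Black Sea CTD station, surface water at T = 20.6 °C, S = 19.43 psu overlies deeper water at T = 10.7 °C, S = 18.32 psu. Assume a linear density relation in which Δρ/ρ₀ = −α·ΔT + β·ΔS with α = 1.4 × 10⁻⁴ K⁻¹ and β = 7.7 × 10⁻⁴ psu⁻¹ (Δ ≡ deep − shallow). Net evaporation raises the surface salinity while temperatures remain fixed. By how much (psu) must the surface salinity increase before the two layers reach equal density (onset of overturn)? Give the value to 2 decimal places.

0.69 psu

Neutral buoyancy requires −α(T_deep − T_surf) + β(S_deep − S_surf′) = 0.
S_surf′ = S_deep − (α/β)·ΔT = 18.32 − (1.4 × 10⁻⁴/7.7 × 10⁻⁴)·(-9.9) = 20.1200 psu.
Increase required: 20.1200 − 19.43 = 0.6900 psu.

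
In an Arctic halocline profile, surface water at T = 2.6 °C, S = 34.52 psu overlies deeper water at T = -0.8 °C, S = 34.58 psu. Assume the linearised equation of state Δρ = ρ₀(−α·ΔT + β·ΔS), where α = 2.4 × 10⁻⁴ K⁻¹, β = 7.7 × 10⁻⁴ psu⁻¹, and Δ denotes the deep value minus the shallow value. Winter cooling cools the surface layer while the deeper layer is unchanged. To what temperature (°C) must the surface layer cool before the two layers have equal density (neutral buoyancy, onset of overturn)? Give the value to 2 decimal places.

-0.99 °C

Neutral buoyancy requires Δρ = 0, i.e. −α(T_deep − T_surf′) + β(S_deep − S_surf) = 0.
T_surf′ = T_deep − (β/α)·ΔS = -0.8 − (7.7 × 10⁻⁴/2.4 × 10⁻⁴)·(+0.06) = -0.9925 °C.
Cooling required: 2.6 − (-0.9925) = 3.5925 °C.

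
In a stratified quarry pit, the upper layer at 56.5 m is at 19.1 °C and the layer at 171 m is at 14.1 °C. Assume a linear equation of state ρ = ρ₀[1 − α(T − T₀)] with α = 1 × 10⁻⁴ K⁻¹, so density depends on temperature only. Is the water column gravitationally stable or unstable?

ΔT = 14.1 − 19.1 = -5.0 K, so Δρ/ρ₀ = −αΔT = 5.00 × 10⁻⁴.
Δρ/ρ₀ > 0, so Δρ > 0: deeper water is denser → statically stable.

stable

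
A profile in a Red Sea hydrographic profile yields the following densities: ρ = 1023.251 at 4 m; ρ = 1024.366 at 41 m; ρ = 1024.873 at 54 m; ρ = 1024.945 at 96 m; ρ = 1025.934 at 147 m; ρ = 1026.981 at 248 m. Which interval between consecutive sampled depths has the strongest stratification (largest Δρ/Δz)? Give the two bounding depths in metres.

Compute the density gradient over each adjacent pair:
  4–41 m: Δρ/Δz = 1.115/37 = 0.030 kg m⁻⁴
  41–54 m: Δρ/Δz = 0.507/13 = 0.039 kg m⁻⁴
  54–96 m: Δρ/Δz = 0.072/42 = 1.7 × 10⁻³ kg m⁻⁴
  96–147 m: Δρ/Δz = 0.989/51 = 0.019 kg m⁻⁴
  147–248 m: Δρ/Δz = 1.047/101 = 0.010 kg m⁻⁴
The largest gradient is in the 41–54 m interval — the pycnocline.

41–54 m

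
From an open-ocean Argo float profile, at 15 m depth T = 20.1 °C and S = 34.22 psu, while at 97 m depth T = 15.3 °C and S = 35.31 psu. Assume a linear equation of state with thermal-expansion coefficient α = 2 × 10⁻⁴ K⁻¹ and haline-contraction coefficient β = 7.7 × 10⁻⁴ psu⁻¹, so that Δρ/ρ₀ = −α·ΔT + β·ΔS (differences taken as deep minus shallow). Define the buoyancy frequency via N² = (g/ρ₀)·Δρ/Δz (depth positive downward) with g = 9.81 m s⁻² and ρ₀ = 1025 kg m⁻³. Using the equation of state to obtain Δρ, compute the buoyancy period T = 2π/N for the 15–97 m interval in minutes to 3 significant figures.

ΔT = -4.8 K, ΔS = +1.09 psu (deep − shallow).
Δρ/ρ₀ = −αΔT + βΔS = 9.60 × 10⁻⁴ + 8.393 × 10⁻⁴ = 1.7993 × 10⁻³, so Δρ ≈ 1.844 kg m⁻³.
N² = (g/ρ₀)·Δρ/Δz = g·(Δρ/ρ₀)/Δz = 9.81 × 1.7993 × 10⁻³ / 82 = 2.1526 × 10⁻⁴ s⁻².
N = √(2.1526 × 10⁻⁴) = 0.014672 rad s⁻¹ → T = 2π/N = 428.24 s = 7.1373 min ≈ 7.14 min.

7.14 min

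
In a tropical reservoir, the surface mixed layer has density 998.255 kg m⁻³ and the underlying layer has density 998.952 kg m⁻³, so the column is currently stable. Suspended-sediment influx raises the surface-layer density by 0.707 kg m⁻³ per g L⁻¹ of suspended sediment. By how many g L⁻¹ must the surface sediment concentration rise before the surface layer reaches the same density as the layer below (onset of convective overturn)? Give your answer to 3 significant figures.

0.986 g L⁻¹

Density deficit of the surface layer: 998.952 − 998.255 = 0.697 kg m⁻³.
Required change = 0.697 / 0.707 = 0.986 g L⁻¹.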